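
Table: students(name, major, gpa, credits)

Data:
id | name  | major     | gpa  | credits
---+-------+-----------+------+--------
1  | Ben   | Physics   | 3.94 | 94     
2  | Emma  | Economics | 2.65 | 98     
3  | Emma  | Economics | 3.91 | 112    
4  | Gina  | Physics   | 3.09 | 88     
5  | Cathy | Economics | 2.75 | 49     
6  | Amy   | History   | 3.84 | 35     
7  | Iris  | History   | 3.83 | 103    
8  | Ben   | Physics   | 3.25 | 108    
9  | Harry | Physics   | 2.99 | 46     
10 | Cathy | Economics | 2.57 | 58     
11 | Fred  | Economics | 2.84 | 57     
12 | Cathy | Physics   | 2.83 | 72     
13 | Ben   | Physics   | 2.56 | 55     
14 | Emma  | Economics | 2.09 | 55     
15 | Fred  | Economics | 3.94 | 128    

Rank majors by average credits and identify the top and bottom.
SELECT major, AVG(credits)
FROM students
GROUP BY major
ORDER BY AVG(credits)

All groups:
  History: 69.00
  Physics: 77.17
  Economics: 79.57

Highest: Economics (79.57)
Lowest: History (69.00)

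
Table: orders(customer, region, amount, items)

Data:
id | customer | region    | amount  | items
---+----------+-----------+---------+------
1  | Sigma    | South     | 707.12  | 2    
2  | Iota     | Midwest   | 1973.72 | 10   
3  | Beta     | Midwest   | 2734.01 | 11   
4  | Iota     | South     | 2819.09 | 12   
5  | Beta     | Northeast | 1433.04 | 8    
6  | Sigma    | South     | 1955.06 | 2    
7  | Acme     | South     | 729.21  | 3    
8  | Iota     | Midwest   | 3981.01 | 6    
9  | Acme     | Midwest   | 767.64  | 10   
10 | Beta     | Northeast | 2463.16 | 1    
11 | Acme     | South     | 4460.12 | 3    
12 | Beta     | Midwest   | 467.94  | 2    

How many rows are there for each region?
SELECT region, COUNT(*) as count
FROM orders
GROUP BY region

Result:
  Midwest: 5
  Northeast: 2
  South: 5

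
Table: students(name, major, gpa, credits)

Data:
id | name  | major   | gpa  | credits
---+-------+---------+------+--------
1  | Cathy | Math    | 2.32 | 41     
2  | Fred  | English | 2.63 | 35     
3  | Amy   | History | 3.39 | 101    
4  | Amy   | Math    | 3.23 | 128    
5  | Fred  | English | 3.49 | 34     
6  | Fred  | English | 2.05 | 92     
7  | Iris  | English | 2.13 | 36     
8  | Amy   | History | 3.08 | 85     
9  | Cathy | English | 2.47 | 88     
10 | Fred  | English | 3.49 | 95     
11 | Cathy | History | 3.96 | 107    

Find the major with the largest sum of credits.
SELECT major, SUM(credits) as val
FROM students
GROUP BY major
ORDER BY val DESC
LIMIT 1

Result: English with sum(credits) = 380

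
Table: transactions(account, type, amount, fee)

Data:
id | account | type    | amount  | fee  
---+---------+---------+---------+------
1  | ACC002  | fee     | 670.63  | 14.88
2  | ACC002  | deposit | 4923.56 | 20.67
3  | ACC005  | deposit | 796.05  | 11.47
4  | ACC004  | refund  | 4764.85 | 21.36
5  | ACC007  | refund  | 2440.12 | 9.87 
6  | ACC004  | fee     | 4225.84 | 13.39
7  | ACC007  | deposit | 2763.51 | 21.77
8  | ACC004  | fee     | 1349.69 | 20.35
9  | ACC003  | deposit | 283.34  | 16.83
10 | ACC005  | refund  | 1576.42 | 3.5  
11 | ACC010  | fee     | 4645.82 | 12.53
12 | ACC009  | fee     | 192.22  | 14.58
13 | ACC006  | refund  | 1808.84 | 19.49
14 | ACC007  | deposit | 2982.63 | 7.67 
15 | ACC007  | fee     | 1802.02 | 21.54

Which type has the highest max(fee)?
SELECT type, MAX(fee) as val
FROM transactions
GROUP BY type
ORDER BY val DESC
LIMIT 1

Result: deposit with max(fee) = 21.77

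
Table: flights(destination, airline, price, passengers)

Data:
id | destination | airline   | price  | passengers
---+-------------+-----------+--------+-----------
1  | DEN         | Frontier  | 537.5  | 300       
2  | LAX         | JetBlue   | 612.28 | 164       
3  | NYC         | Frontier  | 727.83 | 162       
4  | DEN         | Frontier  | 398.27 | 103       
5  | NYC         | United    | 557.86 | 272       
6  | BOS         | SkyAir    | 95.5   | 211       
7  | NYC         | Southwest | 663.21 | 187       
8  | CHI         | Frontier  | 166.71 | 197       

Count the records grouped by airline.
SELECT airline, COUNT(*) as count
FROM flights
GROUP BY airline

Result:
  Frontier: 4
  JetBlue: 1
  SkyAir: 1
  Southwest: 1
  United: 1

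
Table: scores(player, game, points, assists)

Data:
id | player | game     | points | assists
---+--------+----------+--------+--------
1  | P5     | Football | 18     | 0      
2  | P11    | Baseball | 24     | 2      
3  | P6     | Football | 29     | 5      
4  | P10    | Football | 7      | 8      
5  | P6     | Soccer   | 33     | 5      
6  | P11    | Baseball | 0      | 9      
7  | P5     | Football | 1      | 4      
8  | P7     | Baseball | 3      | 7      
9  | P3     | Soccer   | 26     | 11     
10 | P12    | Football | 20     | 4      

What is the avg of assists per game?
SELECT game, AVG(assists) as result
FROM scores
GROUP BY game

Result:
  Baseball: 6.00
  Football: 4.20
  Soccer: 8.00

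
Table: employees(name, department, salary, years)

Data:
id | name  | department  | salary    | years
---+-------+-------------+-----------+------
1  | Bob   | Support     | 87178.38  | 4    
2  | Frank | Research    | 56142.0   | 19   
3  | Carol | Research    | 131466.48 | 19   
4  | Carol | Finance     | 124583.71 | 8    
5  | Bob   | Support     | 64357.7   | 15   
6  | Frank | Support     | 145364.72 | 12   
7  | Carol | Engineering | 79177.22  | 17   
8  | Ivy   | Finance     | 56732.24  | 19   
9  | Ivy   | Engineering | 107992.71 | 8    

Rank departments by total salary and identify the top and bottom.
SELECT department, SUM(salary)
FROM employees
GROUP BY department
ORDER BY SUM(salary)

All groups:
  Finance: 181315.95
  Engineering: 187169.93
  Research: 187608.48
  Support: 296900.80

Highest: Support (296900.80)
Lowest: Finance (181315.95)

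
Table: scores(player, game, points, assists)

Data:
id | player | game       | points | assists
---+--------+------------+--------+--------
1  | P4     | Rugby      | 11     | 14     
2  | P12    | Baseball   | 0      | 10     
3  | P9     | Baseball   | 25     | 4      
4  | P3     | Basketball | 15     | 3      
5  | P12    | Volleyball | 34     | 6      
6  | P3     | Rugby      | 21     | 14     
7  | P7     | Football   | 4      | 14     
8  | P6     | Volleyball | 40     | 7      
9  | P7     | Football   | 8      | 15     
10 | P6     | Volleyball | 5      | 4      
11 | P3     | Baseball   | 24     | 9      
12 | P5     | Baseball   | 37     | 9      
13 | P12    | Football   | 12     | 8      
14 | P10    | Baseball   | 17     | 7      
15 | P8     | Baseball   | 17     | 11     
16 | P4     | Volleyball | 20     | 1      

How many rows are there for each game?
SELECT game, COUNT(*) as count
FROM scores
GROUP BY game

Result:
  Baseball: 6
  Basketball: 1
  Football: 3
  Rugby: 2
  Volleyball: 4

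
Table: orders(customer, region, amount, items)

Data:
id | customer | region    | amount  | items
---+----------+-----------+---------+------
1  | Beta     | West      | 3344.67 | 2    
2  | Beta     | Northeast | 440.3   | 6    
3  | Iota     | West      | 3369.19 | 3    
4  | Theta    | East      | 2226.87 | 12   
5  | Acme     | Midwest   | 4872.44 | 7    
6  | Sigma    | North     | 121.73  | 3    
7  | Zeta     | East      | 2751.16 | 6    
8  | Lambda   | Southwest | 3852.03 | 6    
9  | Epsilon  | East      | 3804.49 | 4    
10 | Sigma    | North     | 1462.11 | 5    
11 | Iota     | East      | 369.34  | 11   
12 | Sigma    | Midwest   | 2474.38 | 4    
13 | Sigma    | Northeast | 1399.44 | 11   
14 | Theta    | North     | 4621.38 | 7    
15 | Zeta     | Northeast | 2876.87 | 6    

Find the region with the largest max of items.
SELECT region, MAX(items) as val
FROM orders
GROUP BY region
ORDER BY val DESC
LIMIT 1

Result: East with max(items) = 12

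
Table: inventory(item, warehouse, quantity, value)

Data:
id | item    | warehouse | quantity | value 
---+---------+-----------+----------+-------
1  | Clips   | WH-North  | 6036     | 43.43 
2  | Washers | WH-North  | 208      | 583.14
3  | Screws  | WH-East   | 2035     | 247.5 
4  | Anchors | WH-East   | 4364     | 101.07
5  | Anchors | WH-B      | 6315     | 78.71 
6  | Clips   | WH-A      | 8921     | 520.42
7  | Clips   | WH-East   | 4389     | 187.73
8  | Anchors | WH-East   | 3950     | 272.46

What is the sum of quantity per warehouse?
SELECT warehouse, SUM(quantity) as result
FROM inventory
GROUP BY warehouse

Result:
  WH-A: 8921
  WH-B: 6315
  WH-East: 14738
  WH-North: 6244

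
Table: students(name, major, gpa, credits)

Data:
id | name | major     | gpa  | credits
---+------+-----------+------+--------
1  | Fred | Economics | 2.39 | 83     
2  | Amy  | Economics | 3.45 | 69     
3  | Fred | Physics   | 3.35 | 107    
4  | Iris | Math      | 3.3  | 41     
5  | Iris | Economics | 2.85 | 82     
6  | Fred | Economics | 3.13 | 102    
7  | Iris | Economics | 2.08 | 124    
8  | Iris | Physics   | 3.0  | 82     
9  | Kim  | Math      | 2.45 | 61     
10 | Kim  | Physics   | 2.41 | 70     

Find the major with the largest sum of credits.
SELECT major, SUM(credits) as val
FROM students
GROUP BY major
ORDER BY val DESC
LIMIT 1

Result: Economics with sum(credits) = 460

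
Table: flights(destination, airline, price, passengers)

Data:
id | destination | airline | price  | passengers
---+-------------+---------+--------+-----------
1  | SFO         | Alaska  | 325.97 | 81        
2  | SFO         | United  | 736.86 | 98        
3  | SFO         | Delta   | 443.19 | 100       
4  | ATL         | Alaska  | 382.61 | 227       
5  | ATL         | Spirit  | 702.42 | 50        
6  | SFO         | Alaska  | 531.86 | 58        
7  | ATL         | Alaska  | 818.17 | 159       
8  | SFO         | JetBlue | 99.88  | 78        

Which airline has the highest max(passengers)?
SELECT airline, MAX(passengers) as val
FROM flights
GROUP BY airline
ORDER BY val DESC
LIMIT 1

Result: Alaska with max(passengers) = 227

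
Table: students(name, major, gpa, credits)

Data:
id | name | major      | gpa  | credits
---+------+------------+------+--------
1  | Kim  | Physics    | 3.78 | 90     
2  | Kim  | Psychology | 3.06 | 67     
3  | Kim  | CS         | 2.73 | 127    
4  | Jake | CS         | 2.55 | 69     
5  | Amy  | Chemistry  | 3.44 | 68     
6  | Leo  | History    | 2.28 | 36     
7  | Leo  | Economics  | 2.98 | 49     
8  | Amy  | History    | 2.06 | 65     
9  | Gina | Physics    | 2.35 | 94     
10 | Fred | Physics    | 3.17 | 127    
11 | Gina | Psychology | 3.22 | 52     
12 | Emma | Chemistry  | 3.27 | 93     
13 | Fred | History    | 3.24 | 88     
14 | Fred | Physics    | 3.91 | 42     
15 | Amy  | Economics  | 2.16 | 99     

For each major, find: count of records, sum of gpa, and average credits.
SELECT major,
       COUNT(*) as cnt,
       SUM(gpa) as total_gpa,
       AVG(credits) as avg_credits
FROM students
GROUP BY major

Result:
  CS: 2 records, 5.28 total gpa, 98.00 avg credits
  Chemistry: 2 records, 6.71 total gpa, 80.50 avg credits
  Economics: 2 records, 5.14 total gpa, 74.00 avg credits
  History: 3 records, 7.58 total gpa, 63.00 avg credits
  Physics: 4 records, 13.21 total gpa, 88.25 avg credits
  Psychology: 2 records, 6.28 total gpa, 59.50 avg credits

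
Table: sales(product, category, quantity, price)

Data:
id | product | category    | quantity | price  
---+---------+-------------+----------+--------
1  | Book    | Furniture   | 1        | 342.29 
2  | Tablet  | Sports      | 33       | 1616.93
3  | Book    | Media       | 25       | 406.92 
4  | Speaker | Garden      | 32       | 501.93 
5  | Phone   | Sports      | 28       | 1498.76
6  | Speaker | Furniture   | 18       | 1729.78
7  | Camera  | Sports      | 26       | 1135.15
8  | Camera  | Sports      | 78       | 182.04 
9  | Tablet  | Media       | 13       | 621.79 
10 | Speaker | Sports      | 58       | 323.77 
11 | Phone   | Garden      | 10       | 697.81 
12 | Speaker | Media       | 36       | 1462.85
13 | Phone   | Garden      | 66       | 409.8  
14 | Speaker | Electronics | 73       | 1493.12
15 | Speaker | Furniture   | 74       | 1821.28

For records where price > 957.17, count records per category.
SELECT category, COUNT(*)
FROM sales
WHERE price > 957.17
GROUP BY category

Note: WHERE filters rows before grouping.

Result:
  Electronics: 1
  Furniture: 2
  Media: 1
  Sports: 3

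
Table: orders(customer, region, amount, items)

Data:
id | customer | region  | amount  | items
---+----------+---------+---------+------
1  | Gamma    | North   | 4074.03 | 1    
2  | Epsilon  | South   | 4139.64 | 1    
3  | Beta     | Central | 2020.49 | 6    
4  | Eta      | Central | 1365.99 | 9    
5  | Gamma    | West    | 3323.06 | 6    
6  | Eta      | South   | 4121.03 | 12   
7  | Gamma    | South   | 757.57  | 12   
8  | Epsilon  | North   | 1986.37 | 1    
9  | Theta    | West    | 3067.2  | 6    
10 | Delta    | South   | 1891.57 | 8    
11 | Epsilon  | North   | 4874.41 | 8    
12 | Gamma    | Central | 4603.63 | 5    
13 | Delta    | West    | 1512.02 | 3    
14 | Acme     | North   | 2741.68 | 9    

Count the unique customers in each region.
SELECT region, COUNT(DISTINCT customer)
FROM orders
GROUP BY region

Result:
  Central: 3 distinct
  North: 3 distinct
  South: 4 distinct
  West: 3 distinct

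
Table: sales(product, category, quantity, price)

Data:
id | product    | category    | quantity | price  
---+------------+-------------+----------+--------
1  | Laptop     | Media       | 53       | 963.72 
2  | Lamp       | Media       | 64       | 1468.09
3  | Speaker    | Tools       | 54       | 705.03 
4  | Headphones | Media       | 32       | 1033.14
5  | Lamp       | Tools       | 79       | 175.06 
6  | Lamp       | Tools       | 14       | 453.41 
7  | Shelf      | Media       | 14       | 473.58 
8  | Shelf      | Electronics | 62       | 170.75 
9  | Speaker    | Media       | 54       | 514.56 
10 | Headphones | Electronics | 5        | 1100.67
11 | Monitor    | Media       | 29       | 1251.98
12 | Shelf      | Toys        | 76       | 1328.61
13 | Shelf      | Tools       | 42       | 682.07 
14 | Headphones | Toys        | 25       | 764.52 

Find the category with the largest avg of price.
SELECT category, AVG(price) as val
FROM sales
GROUP BY category
ORDER BY val DESC
LIMIT 1

Result: Toys with avg(price) = 1046.57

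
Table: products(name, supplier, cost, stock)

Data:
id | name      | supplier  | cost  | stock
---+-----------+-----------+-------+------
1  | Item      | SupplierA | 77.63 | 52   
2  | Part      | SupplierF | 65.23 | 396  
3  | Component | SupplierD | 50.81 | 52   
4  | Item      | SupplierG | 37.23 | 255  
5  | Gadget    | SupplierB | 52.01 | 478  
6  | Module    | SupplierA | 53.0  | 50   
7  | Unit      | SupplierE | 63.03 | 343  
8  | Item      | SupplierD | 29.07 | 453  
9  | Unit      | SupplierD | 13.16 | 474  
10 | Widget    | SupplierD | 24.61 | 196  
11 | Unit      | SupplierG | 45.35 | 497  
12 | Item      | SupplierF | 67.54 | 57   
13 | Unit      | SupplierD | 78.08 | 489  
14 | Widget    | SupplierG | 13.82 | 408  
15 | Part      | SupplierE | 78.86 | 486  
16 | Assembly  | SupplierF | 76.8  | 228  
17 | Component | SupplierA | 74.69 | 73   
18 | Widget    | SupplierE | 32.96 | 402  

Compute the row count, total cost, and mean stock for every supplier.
SELECT supplier,
       COUNT(*) as cnt,
       SUM(cost) as total_cost,
       AVG(stock) as avg_stock
FROM products
GROUP BY supplier

Result:
  SupplierA: 3 records, 205.32 total cost, 58.33 avg stock
  SupplierB: 1 records, 52.01 total cost, 478.00 avg stock
  SupplierD: 5 records, 195.73 total cost, 332.80 avg stock
  SupplierE: 3 records, 174.85 total cost, 410.33 avg stock
  SupplierF: 3 records, 209.57 total cost, 227.00 avg stock
  SupplierG: 3 records, 96.40 total cost, 386.67 avg stock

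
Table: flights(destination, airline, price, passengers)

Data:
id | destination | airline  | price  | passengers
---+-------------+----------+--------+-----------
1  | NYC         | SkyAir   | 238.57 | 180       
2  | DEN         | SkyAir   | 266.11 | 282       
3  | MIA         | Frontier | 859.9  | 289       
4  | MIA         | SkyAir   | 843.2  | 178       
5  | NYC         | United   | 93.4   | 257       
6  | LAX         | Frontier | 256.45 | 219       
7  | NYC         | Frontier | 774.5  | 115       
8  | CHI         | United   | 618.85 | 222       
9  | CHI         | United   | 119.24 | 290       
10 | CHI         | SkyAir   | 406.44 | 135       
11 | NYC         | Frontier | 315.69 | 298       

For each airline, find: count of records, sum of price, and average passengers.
SELECT airline,
       COUNT(*) as cnt,
       SUM(price) as total_price,
       AVG(passengers) as avg_passengers
FROM flights
GROUP BY airline

Result:
  Frontier: 4 records, 2206.54 total price, 230.25 avg passengers
  SkyAir: 4 records, 1754.32 total price, 193.75 avg passengers
  United: 3 records, 831.49 total price, 256.33 avg passengers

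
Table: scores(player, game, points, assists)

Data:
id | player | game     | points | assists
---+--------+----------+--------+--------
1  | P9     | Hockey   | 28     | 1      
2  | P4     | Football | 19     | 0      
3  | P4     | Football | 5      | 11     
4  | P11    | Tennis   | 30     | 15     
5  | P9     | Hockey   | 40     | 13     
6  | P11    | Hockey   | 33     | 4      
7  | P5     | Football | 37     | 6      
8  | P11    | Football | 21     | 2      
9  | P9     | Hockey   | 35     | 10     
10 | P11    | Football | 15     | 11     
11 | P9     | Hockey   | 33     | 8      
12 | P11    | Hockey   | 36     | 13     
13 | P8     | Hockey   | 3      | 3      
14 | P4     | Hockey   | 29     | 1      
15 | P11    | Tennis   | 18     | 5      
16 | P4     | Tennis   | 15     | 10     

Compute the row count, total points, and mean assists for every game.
SELECT game,
       COUNT(*) as cnt,
       SUM(points) as total_points,
       AVG(assists) as avg_assists
FROM scores
GROUP BY game

Result:
  Football: 5 records, 97 total points, 6.00 avg assists
  Hockey: 8 records, 237 total points, 6.63 avg assists
  Tennis: 3 records, 63 total points, 10.00 avg assists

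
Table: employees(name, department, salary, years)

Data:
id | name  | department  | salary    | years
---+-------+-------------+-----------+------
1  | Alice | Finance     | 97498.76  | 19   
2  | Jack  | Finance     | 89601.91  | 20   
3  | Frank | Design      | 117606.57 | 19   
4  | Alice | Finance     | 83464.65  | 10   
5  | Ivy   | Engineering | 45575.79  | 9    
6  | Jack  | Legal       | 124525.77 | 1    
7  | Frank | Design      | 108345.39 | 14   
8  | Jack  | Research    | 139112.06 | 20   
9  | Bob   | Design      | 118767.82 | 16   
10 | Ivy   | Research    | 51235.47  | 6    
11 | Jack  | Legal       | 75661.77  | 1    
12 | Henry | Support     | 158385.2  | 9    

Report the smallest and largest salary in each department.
SELECT department, MIN(salary), MAX(salary)
FROM employees
GROUP BY department

Result:
  Design: min=108345.39, max=118767.82
  Engineering: min=45575.79, max=45575.79
  Finance: min=83464.65, max=97498.76
  Legal: min=75661.77, max=124525.77
  Research: min=51235.47, max=139112.06
  Support: min=158385.20, max=158385.20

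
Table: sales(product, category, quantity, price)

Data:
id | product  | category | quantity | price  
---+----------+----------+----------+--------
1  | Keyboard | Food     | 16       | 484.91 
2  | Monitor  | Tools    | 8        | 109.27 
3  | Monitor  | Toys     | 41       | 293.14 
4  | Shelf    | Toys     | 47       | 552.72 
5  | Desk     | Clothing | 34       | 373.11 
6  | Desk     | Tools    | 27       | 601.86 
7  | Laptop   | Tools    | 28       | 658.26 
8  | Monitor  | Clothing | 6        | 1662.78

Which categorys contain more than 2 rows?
SELECT category, COUNT(*) as cnt
FROM sales
GROUP BY category
HAVING COUNT(*) > 2

Result:
  Tools: 3

Note: HAVING filters groups after aggregation, WHERE filters rows before.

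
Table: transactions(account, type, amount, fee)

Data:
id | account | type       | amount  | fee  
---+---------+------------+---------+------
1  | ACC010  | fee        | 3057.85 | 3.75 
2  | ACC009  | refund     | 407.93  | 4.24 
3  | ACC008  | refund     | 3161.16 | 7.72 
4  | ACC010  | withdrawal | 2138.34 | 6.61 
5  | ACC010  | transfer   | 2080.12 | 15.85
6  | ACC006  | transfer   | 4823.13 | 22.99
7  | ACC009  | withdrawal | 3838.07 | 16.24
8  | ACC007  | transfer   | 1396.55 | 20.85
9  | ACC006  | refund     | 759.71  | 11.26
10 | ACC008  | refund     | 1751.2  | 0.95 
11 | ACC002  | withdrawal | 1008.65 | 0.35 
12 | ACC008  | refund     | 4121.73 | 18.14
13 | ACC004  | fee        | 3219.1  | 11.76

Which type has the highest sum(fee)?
SELECT type, SUM(fee) as val
FROM transactions
GROUP BY type
ORDER BY val DESC
LIMIT 1

Result: transfer with sum(fee) = 59.69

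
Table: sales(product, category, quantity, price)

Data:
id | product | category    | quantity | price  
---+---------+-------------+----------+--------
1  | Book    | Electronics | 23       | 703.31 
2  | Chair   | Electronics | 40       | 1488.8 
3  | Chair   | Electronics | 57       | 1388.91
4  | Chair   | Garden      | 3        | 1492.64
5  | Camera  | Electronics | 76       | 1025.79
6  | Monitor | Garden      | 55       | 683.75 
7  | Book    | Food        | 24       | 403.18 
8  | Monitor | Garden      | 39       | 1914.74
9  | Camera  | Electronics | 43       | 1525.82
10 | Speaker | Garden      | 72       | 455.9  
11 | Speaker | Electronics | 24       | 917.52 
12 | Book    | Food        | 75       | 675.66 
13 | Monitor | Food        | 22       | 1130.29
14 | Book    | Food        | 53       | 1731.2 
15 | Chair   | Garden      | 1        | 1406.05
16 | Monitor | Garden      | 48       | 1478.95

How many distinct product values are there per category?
SELECT category, COUNT(DISTINCT product)
FROM sales
GROUP BY category

Result:
  Electronics: 4 distinct
  Food: 2 distinct
  Garden: 3 distinct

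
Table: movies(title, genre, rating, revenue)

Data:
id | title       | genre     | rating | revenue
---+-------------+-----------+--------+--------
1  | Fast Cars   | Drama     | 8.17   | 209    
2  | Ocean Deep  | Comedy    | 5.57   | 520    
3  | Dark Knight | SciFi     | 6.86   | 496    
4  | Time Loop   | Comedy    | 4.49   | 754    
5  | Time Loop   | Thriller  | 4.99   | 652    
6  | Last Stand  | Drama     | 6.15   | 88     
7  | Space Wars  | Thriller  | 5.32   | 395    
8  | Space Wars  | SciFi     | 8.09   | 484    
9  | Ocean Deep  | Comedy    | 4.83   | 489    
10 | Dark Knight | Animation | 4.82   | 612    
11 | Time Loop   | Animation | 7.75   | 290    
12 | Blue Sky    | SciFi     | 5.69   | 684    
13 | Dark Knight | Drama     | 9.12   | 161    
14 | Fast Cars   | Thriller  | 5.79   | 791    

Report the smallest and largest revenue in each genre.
SELECT genre, MIN(revenue), MAX(revenue)
FROM movies
GROUP BY genre

Result:
  Animation: min=290, max=612
  Comedy: min=489, max=754
  Drama: min=88, max=209
  SciFi: min=484, max=684
  Thriller: min=395, max=791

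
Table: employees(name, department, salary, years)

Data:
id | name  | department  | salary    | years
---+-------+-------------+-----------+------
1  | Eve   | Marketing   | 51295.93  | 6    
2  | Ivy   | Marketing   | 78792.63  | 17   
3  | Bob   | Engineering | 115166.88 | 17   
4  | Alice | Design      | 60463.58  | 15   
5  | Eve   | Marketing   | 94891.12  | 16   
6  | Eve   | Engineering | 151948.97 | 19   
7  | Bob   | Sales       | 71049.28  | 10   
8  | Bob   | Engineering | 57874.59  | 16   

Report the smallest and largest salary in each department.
SELECT department, MIN(salary), MAX(salary)
FROM employees
GROUP BY department

Result:
  Design: min=60463.58, max=60463.58
  Engineering: min=57874.59, max=151948.97
  Marketing: min=51295.93, max=94891.12
  Sales: min=71049.28, max=71049.28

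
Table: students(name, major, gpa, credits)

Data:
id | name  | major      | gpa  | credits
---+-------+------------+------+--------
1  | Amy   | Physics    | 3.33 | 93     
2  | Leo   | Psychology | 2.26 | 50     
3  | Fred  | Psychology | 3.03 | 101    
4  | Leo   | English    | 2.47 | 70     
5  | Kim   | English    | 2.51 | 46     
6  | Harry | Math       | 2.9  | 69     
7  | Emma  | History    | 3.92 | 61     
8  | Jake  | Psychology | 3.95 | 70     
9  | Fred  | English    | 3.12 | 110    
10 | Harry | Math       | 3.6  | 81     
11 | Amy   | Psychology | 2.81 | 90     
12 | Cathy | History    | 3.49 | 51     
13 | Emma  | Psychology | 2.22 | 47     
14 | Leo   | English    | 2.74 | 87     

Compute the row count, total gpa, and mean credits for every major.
SELECT major,
       COUNT(*) as cnt,
       SUM(gpa) as total_gpa,
       AVG(credits) as avg_credits
FROM students
GROUP BY major

Result:
  English: 4 records, 10.84 total gpa, 78.25 avg credits
  History: 2 records, 7.41 total gpa, 56.00 avg credits
  Math: 2 records, 6.50 total gpa, 75.00 avg credits
  Physics: 1 records, 3.33 total gpa, 93.00 avg credits
  Psychology: 5 records, 14.27 total gpa, 71.60 avg credits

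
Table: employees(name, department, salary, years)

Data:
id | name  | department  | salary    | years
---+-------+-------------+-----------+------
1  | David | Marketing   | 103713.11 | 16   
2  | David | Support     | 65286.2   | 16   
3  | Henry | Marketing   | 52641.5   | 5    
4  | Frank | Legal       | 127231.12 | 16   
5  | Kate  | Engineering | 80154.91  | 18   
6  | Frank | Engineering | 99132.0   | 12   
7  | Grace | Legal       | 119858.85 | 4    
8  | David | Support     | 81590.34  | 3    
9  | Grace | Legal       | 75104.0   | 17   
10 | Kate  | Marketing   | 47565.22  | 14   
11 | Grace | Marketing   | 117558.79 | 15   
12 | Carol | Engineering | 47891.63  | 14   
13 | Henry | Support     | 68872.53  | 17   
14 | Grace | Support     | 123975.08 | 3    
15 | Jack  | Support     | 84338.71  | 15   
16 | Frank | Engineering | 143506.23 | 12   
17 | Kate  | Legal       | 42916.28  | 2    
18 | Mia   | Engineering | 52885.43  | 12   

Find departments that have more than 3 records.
SELECT department, COUNT(*) as cnt
FROM employees
GROUP BY department
HAVING COUNT(*) > 3

Result:
  Engineering: 5
  Legal: 4
  Marketing: 4
  Support: 5

Note: HAVING filters groups after aggregation, WHERE filters rows before.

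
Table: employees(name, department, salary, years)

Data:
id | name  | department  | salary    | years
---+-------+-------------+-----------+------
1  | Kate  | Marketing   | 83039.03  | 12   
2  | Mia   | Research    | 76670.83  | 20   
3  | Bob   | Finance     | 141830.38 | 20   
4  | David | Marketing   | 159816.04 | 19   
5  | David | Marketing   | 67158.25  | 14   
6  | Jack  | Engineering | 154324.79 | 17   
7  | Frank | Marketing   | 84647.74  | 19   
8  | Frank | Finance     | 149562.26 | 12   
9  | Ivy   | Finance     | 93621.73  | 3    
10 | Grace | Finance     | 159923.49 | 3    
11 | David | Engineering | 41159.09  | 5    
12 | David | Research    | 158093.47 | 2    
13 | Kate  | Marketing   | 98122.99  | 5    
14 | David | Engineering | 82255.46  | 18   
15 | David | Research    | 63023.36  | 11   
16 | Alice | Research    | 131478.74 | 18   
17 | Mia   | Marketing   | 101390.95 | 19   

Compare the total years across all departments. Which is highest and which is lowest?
SELECT department, SUM(years)
FROM employees
GROUP BY department
ORDER BY SUM(years)

All groups:
  Finance: 38
  Engineering: 40
  Research: 51
  Marketing: 88

Highest: Marketing (88)
Lowest: Finance (38)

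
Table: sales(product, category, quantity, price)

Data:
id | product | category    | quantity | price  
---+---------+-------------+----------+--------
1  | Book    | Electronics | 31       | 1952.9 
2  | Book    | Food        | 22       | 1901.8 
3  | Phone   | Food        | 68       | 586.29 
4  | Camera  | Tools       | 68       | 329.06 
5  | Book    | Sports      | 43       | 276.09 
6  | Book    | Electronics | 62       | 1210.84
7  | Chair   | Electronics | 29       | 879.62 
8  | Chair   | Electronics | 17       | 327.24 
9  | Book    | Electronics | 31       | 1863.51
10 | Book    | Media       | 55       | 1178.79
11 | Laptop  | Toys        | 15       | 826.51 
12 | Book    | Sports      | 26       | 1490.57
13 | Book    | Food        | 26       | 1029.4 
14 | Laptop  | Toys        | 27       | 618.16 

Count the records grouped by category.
SELECT category, COUNT(*) as count
FROM sales
GROUP BY category

Result:
  Electronics: 5
  Food: 3
  Media: 1
  Sports: 2
  Tools: 1
  Toys: 2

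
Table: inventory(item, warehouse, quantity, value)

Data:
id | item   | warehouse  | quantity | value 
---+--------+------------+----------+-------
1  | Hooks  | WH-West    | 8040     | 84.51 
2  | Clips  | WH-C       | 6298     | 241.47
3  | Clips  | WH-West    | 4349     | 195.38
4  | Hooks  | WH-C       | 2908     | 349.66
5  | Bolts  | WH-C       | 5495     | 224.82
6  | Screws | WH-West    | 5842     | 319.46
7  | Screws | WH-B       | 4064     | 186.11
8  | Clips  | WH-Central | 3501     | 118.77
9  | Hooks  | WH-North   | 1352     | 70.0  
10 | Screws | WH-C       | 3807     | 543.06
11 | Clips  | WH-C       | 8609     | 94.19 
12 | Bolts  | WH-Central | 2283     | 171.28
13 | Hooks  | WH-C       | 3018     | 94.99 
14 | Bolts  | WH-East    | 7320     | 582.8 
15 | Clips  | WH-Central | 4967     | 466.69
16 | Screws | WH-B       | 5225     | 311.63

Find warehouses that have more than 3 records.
SELECT warehouse, COUNT(*) as cnt
FROM inventory
GROUP BY warehouse
HAVING COUNT(*) > 3

Result:
  WH-C: 6

Note: HAVING filters groups after aggregation, WHERE filters rows before.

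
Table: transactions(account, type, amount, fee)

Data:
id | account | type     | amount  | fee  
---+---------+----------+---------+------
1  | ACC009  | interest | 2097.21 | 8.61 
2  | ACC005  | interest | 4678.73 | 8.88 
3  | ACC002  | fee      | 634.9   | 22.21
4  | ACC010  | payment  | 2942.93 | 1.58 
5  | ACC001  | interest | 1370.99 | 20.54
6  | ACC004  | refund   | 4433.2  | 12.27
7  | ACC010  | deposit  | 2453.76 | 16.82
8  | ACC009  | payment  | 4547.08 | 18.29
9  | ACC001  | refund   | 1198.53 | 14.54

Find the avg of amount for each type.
SELECT type, AVG(amount) as result
FROM transactions
GROUP BY type

Result:
  deposit: 2453.76
  fee: 634.90
  interest: 2715.64
  payment: 3745.01
  refund: 2815.87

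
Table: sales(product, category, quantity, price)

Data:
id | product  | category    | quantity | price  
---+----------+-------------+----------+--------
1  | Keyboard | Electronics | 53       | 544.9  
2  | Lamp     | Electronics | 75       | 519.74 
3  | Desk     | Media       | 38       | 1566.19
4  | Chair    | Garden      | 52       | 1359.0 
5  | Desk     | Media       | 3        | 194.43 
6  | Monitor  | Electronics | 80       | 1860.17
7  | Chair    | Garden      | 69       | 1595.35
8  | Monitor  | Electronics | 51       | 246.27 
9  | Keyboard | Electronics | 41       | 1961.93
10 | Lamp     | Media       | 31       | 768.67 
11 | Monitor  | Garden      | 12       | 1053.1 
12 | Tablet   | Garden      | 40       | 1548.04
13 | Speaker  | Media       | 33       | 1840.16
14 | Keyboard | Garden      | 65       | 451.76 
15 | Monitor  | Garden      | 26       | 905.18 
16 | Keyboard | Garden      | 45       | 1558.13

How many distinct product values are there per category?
SELECT category, COUNT(DISTINCT product)
FROM sales
GROUP BY category

Result:
  Electronics: 3 distinct
  Garden: 4 distinct
  Media: 3 distinct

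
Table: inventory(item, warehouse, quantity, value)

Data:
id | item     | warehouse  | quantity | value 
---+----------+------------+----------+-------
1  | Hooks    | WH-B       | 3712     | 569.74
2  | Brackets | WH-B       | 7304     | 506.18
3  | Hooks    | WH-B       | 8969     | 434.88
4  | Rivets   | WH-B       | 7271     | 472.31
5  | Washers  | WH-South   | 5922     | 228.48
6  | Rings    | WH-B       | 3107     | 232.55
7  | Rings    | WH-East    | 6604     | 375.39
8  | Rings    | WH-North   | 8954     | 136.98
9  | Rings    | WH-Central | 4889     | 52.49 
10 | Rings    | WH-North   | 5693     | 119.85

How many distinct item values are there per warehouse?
SELECT warehouse, COUNT(DISTINCT item)
FROM inventory
GROUP BY warehouse

Result:
  WH-B: 4 distinct
  WH-Central: 1 distinct
  WH-East: 1 distinct
  WH-North: 1 distinct
  WH-South: 1 distinct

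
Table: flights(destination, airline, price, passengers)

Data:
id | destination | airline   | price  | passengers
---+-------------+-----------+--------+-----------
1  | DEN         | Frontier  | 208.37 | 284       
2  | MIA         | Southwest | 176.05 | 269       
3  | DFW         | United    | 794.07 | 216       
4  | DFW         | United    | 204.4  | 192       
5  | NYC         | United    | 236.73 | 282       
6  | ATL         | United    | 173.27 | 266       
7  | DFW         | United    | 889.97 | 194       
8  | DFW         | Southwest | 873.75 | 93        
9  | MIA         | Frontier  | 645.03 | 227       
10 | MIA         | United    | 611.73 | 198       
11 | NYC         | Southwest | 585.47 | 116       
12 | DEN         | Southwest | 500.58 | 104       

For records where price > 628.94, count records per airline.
SELECT airline, COUNT(*)
FROM flights
WHERE price > 628.94
GROUP BY airline

Note: WHERE filters rows before grouping.

Result:
  Frontier: 1
  Southwest: 1
  United: 2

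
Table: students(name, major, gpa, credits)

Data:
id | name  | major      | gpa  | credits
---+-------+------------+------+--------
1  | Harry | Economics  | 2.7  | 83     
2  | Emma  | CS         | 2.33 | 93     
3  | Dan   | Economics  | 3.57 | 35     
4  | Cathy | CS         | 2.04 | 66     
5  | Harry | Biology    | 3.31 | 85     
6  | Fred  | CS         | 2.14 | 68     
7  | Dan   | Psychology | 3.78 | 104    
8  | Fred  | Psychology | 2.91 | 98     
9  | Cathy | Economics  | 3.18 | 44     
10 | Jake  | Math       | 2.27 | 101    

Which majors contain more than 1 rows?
SELECT major, COUNT(*) as cnt
FROM students
GROUP BY major
HAVING COUNT(*) > 1

Result:
  CS: 3
  Economics: 3
  Psychology: 2

Note: HAVING filters groups after aggregation, WHERE filters rows before.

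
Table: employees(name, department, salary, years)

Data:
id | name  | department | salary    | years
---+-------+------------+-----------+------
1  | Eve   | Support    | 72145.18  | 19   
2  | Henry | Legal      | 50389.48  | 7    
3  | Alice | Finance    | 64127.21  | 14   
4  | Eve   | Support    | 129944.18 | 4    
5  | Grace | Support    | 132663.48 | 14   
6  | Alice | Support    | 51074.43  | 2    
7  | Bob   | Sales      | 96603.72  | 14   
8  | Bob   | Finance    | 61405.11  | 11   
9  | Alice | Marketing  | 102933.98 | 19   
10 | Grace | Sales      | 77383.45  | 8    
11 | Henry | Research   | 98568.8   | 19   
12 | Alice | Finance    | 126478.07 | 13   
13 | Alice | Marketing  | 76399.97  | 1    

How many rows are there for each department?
SELECT department, COUNT(*) as count
FROM employees
GROUP BY department

Result:
  Finance: 3
  Legal: 1
  Marketing: 2
  Research: 1
  Sales: 2
  Support: 4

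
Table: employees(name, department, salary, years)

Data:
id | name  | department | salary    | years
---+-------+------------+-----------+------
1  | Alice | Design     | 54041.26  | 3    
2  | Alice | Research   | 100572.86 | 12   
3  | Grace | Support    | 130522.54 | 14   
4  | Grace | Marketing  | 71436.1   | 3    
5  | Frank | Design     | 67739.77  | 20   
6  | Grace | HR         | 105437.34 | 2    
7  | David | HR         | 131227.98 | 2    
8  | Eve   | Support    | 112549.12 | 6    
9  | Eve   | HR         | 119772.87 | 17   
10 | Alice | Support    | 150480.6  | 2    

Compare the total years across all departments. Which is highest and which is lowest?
SELECT department, SUM(years)
FROM employees
GROUP BY department
ORDER BY SUM(years)

All groups:
  Marketing: 3
  Research: 12
  HR: 21
  Support: 22
  Design: 23

Highest: Design (23)
Lowest: Marketing (3)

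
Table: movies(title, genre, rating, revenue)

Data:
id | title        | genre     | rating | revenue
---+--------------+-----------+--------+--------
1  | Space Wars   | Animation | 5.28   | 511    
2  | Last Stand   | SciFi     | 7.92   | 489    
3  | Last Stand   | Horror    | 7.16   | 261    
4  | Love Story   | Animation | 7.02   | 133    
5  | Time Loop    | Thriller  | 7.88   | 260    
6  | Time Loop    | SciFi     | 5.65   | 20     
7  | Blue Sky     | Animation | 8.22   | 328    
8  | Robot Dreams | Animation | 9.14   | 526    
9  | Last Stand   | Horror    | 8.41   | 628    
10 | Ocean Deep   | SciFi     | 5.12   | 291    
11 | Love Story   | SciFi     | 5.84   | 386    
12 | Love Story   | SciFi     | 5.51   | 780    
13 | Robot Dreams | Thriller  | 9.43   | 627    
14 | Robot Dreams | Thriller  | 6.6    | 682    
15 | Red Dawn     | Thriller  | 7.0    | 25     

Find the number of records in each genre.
SELECT genre, COUNT(*) as count
FROM movies
GROUP BY genre

Result:
  Animation: 4
  Horror: 2
  SciFi: 5
  Thriller: 4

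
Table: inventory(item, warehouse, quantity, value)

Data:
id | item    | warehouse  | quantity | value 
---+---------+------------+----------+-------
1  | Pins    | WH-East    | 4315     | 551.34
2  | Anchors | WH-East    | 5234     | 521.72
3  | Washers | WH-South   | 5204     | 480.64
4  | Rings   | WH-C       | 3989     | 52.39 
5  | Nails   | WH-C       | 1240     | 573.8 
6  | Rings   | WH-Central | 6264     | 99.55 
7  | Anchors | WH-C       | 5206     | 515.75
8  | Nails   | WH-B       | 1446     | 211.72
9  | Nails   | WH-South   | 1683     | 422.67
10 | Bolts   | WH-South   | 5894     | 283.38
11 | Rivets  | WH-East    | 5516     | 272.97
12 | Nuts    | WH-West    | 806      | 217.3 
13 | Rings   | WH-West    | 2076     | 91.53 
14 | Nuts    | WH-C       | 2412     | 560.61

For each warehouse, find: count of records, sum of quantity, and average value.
SELECT warehouse,
       COUNT(*) as cnt,
       SUM(quantity) as total_quantity,
       AVG(value) as avg_value
FROM inventory
GROUP BY warehouse

Result:
  WH-B: 1 records, 1446 total quantity, 211.72 avg value
  WH-C: 4 records, 12847 total quantity, 425.64 avg value
  WH-Central: 1 records, 6264 total quantity, 99.55 avg value
  WH-East: 3 records, 15065 total quantity, 448.68 avg value
  WH-South: 3 records, 12781 total quantity, 395.56 avg value
  WH-West: 2 records, 2882 total quantity, 154.42 avg value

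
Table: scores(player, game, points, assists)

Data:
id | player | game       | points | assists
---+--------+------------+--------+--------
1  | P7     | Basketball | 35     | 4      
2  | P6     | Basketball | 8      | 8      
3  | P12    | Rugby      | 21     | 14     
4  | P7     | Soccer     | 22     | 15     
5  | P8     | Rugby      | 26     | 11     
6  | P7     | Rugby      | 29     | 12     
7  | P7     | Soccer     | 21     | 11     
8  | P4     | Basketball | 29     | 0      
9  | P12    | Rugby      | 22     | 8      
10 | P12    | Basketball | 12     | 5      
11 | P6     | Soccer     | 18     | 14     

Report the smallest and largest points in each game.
SELECT game, MIN(points), MAX(points)
FROM scores
GROUP BY game

Result:
  Basketball: min=8, max=35
  Rugby: min=21, max=29
  Soccer: min=18, max=22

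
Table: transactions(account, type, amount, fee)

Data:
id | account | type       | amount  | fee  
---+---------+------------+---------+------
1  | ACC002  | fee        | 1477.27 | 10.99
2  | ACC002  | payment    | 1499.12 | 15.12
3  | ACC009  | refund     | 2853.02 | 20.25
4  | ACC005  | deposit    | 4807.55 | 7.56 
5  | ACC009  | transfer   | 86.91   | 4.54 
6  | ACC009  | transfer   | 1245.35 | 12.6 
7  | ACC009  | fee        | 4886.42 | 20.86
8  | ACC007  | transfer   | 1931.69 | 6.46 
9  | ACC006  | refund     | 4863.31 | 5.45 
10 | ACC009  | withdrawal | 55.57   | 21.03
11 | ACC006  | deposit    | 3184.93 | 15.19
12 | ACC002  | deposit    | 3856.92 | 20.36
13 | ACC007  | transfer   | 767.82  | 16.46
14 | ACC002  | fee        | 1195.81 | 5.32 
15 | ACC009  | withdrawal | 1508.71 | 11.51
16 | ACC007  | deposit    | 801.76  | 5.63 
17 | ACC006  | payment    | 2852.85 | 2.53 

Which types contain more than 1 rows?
SELECT type, COUNT(*) as cnt
FROM transactions
GROUP BY type
HAVING COUNT(*) > 1

Result:
  deposit: 4
  fee: 3
  payment: 2
  refund: 2
  transfer: 4
  withdrawal: 2

Note: HAVING filters groups after aggregation, WHERE filters rows before.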